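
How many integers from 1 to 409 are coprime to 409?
408

409 = 409
φ(n) = n × ∏(1 - 1/p) for each prime p dividing n
φ(409) = 409 × (1 - 1/409) = 408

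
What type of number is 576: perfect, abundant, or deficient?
abundant

Proper divisors of 576: sum = 1 + 2 + 3 + 4 + 6 + 8 + 9 + 12 + ... + 96 + 144 + 192 + 288 (20 divisors) = 1075
Since 1075 > 576, 576 is abundant.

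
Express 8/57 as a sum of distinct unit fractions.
1/8 + 1/66 + 1/5016

Greedy algorithm:
8/57: ceiling(57/8) = 8, use 1/8
7/456: ceiling(456/7) = 66, use 1/66
1/5016: ceiling(5016/1) = 5016, use 1/5016
Result: 8/57 = 1/8 + 1/66 + 1/5016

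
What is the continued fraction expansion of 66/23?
[2; 1, 6, 1, 2]

Euclidean algorithm steps:
66 = 2 × 23 + 20
23 = 1 × 20 + 3
20 = 6 × 3 + 2
3 = 1 × 2 + 1
2 = 2 × 1 + 0
Continued fraction: [2; 1, 6, 1, 2]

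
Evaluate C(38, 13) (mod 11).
8

Using Lucas' theorem:
Write n=38 and k=13 in base 11:
n in base 11: [3, 5]
k in base 11: [1, 2]
C(38,13) mod 11 = ∏ C(n_i, k_i) mod 11
Digit binomials (mod 11): C(3,1) = 3; C(5,2) = 10
Product: 3 × 10 = 30 ≡ 8 (mod 11)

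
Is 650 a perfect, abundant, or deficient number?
abundant

Proper divisors of 650: sum = 1 + 2 + 5 + 10 + 13 + 25 + 26 + 50 + 65 + 130 + 325 = 652
Since 652 > 650, 650 is abundant.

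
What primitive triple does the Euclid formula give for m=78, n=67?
(1595, 10452, 10573)

Euclid's formula: a = m² - n², b = 2mn, c = m² + n²
m = 78, n = 67
a = 78² - 67² = 6084 - 4489 = 1595
b = 2 × 78 × 67 = 10452
c = 78² + 67² = 6084 + 4489 = 10573
Verification: 1595² + 10452² = 2544025 + 109244304 = 111788329 = 10573² ✓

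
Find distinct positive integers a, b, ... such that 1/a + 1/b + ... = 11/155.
1/15 + 1/233 + 1/108345

Greedy algorithm:
11/155: ceiling(155/11) = 15, use 1/15
2/465: ceiling(465/2) = 233, use 1/233
1/108345: ceiling(108345/1) = 108345, use 1/108345
Result: 11/155 = 1/15 + 1/233 + 1/108345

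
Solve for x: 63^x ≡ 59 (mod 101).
7

Baby-step giant-step with step n = ⌈√101⌉ = 11.
Baby steps 63^j mod 101 (j:value) for j=0..10: 0:1, 1:63, 2:30, 3:72, 4:92, 5:39, 6:33, 7:59, 8:81, 9:53, 10:6.
h = 59 is already in the table at j=7, so x = 7.
Check: 63^7 ≡ 59 (mod 101).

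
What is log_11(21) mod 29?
13

Baby-step giant-step with step n = ⌈√29⌉ = 6.
Baby steps 11^j mod 29 (j:value) for j=0..5: 0:1, 1:11, 2:5, 3:26, 4:25, 5:14.
Giant-step multiplier: 11^(-6) ≡ 11^(28-6) = 11^22 ≡ 13 (mod 29).
Giant steps γ_i = 21·13^i mod 29: γ_0=21, γ_1=12, γ_2=11 (in table at j=1).
x = i·n + j = 2·6 + 1 = 13.
Check: 11^13 ≡ 21 (mod 29).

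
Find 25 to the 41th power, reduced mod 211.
121

Repeated squaring. Binary of 41 = 101001.
25^1 ≡ 25 (mod 211); 25^2 ≡ 203 (mod 211); 25^4 ≡ 64 (mod 211); 25^8 ≡ 87 (mod 211); 25^16 ≡ 184 (mod 211); 25^32 ≡ 96 (mod 211)
25^41 = 25^1 × 25^8 × 25^32 ≡ 121 (mod 211)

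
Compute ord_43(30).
42

43 is prime, so ord(30) divides φ(43) = 42.
Divisors of 42: 1, 2, 3, 6, 7, 14, 21, 42.
Repeated squaring: 30^1 ≡ 30, 30^2 ≡ 40, 30^4 ≡ 9, 30^8 ≡ 38, 30^16 ≡ 25, 30^32 ≡ 23 (mod 43).
Test 30^d mod 43 for each divisor d in increasing order:
30^1 ≡ 30
30^2 ≡ 40
30^3 = 30^2·30^1 ≡ 39
30^6 = 30^4·30^2 ≡ 16
30^7 = 30^4·30^2·30^1 ≡ 7
30^14 = 30^8·30^4·30^2 ≡ 6
30^21 = 30^16·30^4·30^1 ≡ 42
30^42 = 30^32·30^8·30^2 ≡ 1  ← first divisor giving 1
The order is 42.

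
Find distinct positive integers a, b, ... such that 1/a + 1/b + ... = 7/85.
1/13 + 1/185 + 1/40885

Greedy algorithm:
7/85: ceiling(85/7) = 13, use 1/13
6/1105: ceiling(1105/6) = 185, use 1/185
1/40885: ceiling(40885/1) = 40885, use 1/40885
Result: 7/85 = 1/13 + 1/185 + 1/40885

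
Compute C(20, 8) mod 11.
9

Using Lucas' theorem:
Write n=20 and k=8 in base 11:
n in base 11: [1, 9]
k in base 11: [0, 8]
C(20,8) mod 11 = ∏ C(n_i, k_i) mod 11
Digit binomials (mod 11): C(1,0) = 1; C(9,8) = 9
Product: 1 × 9 = 9 ≡ 9 (mod 11)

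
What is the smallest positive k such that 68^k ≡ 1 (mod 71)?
70

71 is prime, so ord(68) divides φ(71) = 70.
Divisors of 70: 1, 2, 5, 7, 10, 14, 35, 70.
Repeated squaring: 68^1 ≡ 68, 68^2 ≡ 9, 68^4 ≡ 10, 68^8 ≡ 29, 68^16 ≡ 60, 68^32 ≡ 50, 68^64 ≡ 15 (mod 71).
Test 68^d mod 71 for each divisor d in increasing order:
68^1 ≡ 68
68^2 ≡ 9
68^5 = 68^4·68^1 ≡ 41
68^7 = 68^4·68^2·68^1 ≡ 14
68^10 = 68^8·68^2 ≡ 48
68^14 = 68^8·68^4·68^2 ≡ 54
68^35 = 68^32·68^2·68^1 ≡ 70
68^70 = 68^64·68^4·68^2 ≡ 1  ← first divisor giving 1
The order is 70.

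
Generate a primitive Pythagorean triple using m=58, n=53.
(555, 6148, 6173)

Euclid's formula: a = m² - n², b = 2mn, c = m² + n²
m = 58, n = 53
a = 58² - 53² = 3364 - 2809 = 555
b = 2 × 58 × 53 = 6148
c = 58² + 53² = 3364 + 2809 = 6173
Verification: 555² + 6148² = 308025 + 37797904 = 38105929 = 6173² ✓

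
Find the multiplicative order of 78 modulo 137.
34

137 is prime, so ord(78) divides φ(137) = 136.
Divisors of 136: 1, 2, 4, 8, 17, 34, 68, 136.
Repeated squaring: 78^1 ≡ 78, 78^2 ≡ 56, 78^4 ≡ 122, 78^8 ≡ 88, 78^16 ≡ 72, 78^32 ≡ 115, 78^64 ≡ 73, 78^128 ≡ 123 (mod 137).
Test 78^d mod 137 for each divisor d in increasing order:
78^1 ≡ 78
78^2 ≡ 56
78^4 ≡ 122
78^8 ≡ 88
78^17 = 78^16·78^1 ≡ 136
78^34 = 78^32·78^2 ≡ 1  ← first divisor giving 1
The order is 34.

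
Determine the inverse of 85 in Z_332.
125

gcd(85, 332) = 1, so the inverse exists.
Extended Euclidean algorithm on (332, 85):
332 = 3 × 85 + 77  ⟹  77 = (1)·332 + (-3)·85
85 = 1 × 77 + 8  ⟹  8 = (-1)·332 + (4)·85
77 = 9 × 8 + 5  ⟹  5 = (10)·332 + (-39)·85
8 = 1 × 5 + 3  ⟹  3 = (-11)·332 + (43)·85
5 = 1 × 3 + 2  ⟹  2 = (21)·332 + (-82)·85
3 = 1 × 2 + 1  ⟹  1 = (-32)·332 + (125)·85
So (125)·85 ≡ 1 (mod 332), i.e. 85^(-1) ≡ 125 (mod 332).
Check: 85 × 125 = 10625 ≡ 1 (mod 332)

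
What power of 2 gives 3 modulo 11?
8

Baby-step giant-step with step n = ⌈√11⌉ = 4.
Baby steps 2^j mod 11 (j:value) for j=0..3: 0:1, 1:2, 2:4, 3:8.
Giant-step multiplier: 2^(-4) ≡ 2^(10-4) = 2^6 ≡ 9 (mod 11).
Giant steps γ_i = 3·9^i mod 11: γ_0=3, γ_1=5, γ_2=1 (in table at j=0).
x = i·n + j = 2·4 + 0 = 8.
Check: 2^8 ≡ 3 (mod 11).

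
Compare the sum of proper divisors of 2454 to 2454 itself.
abundant

Proper divisors of 2454: sum = 1 + 2 + 3 + 6 + 409 + 818 + 1227 = 2466
Since 2466 > 2454, 2454 is abundant.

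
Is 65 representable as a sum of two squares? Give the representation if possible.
1² + 8² (a=1, b=8)

Factorization: 65 = 5 × 13
By Fermat: n is sum of two squares iff every prime p ≡ 3 (mod 4) appears to even power.
All primes ≡ 3 (mod 4) appear to even power.
Search a = 0, 1, 2, … for 65 - a² a perfect square: first hit at a = 1: 65 - 1 = 64 = 8².
65 = 1² + 8² = 1 + 64 ✓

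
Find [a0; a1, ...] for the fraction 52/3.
[17; 3]

Euclidean algorithm steps:
52 = 17 × 3 + 1
3 = 3 × 1 + 0
Continued fraction: [17; 3]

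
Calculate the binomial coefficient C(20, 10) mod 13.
0

Using Lucas' theorem:
Write n=20 and k=10 in base 13:
n in base 13: [1, 7]
k in base 13: [0, 10]
C(20,10) mod 13 = ∏ C(n_i, k_i) mod 13
Digit binomials (mod 13): C(1,0) = 1; C(7,10) = 0 (k_i > n_i)
Product: 1 × 0 = 0 ≡ 0 (mod 13)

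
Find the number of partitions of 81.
18004327

p(n) counts ways to write n as a sum of positive integers (order ignored).
Euler's pentagonal recurrence: p(k) = p(k-1) + p(k-2) - p(k-5) - p(k-7) + p(k-12) + p(k-15) - ... (offsets j(3j∓1)/2, signs ++--, p(0)=1, p(<0)=0).
DP table for k = 0..80: p(0)=1, p(1)=1, p(2)=2, p(3)=3, p(4)=5, p(5)=7, p(6)=11, p(7)=15, p(8)=22, p(9)=30, p(10)=42, p(11)=56, p(12)=77, p(13)=101, p(14)=135, p(15)=176, p(16)=231, p(17)=297, p(18)=385, p(19)=490, p(20)=627, p(21)=792, p(22)=1002, p(23)=1255, p(24)=1575, p(25)=1958, p(26)=2436, p(27)=3010, p(28)=3718, p(29)=4565, p(30)=5604, p(31)=6842, p(32)=8349, p(33)=10143, p(34)=12310, p(35)=14883, p(36)=17977, p(37)=21637, p(38)=26015, p(39)=31185, p(40)=37338, p(41)=44583, p(42)=53174, p(43)=63261, p(44)=75175, p(45)=89134, p(46)=105558, p(47)=124754, p(48)=147273, p(49)=173525, p(50)=204226, p(51)=239943, p(52)=281589, p(53)=329931, p(54)=386155, p(55)=451276, p(56)=526823, p(57)=614154, p(58)=715220, p(59)=831820, p(60)=966467, p(61)=1121505, p(62)=1300156, p(63)=1505499, p(64)=1741630, p(65)=2012558, p(66)=2323520, p(67)=2679689, p(68)=3087735, p(69)=3554345, p(70)=4087968, p(71)=4697205, p(72)=5392783, p(73)=6185689, p(74)=7089500, p(75)=8118264, p(76)=9289091, p(77)=10619863, p(78)=12132164, p(79)=13848650, p(80)=15796476.
Final step: p(81) = p(80) + p(79) - p(76) - p(74) + p(69) + p(66) - p(59) - p(55) + p(46) + p(41) - p(30) - p(24) + p(11) + p(4)
= 15796476 + 13848650 - 9289091 - 7089500 + 3554345 + 2323520 - 831820 - 451276 + 105558 + 44583 - 5604 - 1575 + 56 + 5
= 18004327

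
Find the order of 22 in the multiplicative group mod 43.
14

43 is prime, so ord(22) divides φ(43) = 42.
Divisors of 42: 1, 2, 3, 6, 7, 14, 21, 42.
Repeated squaring: 22^1 ≡ 22, 22^2 ≡ 11, 22^4 ≡ 35, 22^8 ≡ 21, 22^16 ≡ 11, 22^32 ≡ 35 (mod 43).
Test 22^d mod 43 for each divisor d in increasing order:
22^1 ≡ 22
22^2 ≡ 11
22^3 = 22^2·22^1 ≡ 27
22^6 = 22^4·22^2 ≡ 41
22^7 = 22^4·22^2·22^1 ≡ 42
22^14 = 22^8·22^4·22^2 ≡ 1  ← first divisor giving 1
The order is 14.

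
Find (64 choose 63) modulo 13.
12

Using Lucas' theorem:
Write n=64 and k=63 in base 13:
n in base 13: [4, 12]
k in base 13: [4, 11]
C(64,63) mod 13 = ∏ C(n_i, k_i) mod 13
Digit binomials (mod 13): C(4,4) = 1; C(12,11) = 12
Product: 1 × 12 = 12 ≡ 12 (mod 13)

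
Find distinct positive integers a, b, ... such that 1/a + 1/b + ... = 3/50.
1/17 + 1/850

Greedy algorithm:
3/50: ceiling(50/3) = 17, use 1/17
1/850: ceiling(850/1) = 850, use 1/850
Result: 3/50 = 1/17 + 1/850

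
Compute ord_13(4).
6

13 is prime, so ord(4) divides φ(13) = 12.
Divisors of 12: 1, 2, 3, 4, 6, 12.
Repeated squaring: 4^1 ≡ 4, 4^2 ≡ 3, 4^4 ≡ 9, 4^8 ≡ 3 (mod 13).
Test 4^d mod 13 for each divisor d in increasing order:
4^1 ≡ 4
4^2 ≡ 3
4^3 = 4^2·4^1 ≡ 12
4^4 ≡ 9
4^6 = 4^4·4^2 ≡ 1  ← first divisor giving 1
The order is 6.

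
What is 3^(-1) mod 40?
27

gcd(3, 40) = 1, so the inverse exists.
Extended Euclidean algorithm on (40, 3):
40 = 13 × 3 + 1  ⟹  1 = (1)·40 + (-13)·3
So (-13)·3 ≡ 1 (mod 40), i.e. 3^(-1) ≡ -13 ≡ 27 (mod 40).
Check: 3 × 27 = 81 ≡ 1 (mod 40)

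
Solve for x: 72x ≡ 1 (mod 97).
31

gcd(72, 97) = 1, so the inverse exists.
Extended Euclidean algorithm on (97, 72):
97 = 1 × 72 + 25  ⟹  25 = (1)·97 + (-1)·72
72 = 2 × 25 + 22  ⟹  22 = (-2)·97 + (3)·72
25 = 1 × 22 + 3  ⟹  3 = (3)·97 + (-4)·72
22 = 7 × 3 + 1  ⟹  1 = (-23)·97 + (31)·72
So (31)·72 ≡ 1 (mod 97), i.e. 72^(-1) ≡ 31 (mod 97).
Check: 72 × 31 = 2232 ≡ 1 (mod 97)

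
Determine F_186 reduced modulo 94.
86

Matrix identity: Q^n = [[F_(n+1), F_n], [F_n, F_(n-1)]] with Q = [[1,1],[1,0]].
n = 186 = 10111010₂. Square-and-multiply, entries mod 94:
Q^1 = [[1,1],[1,0]]
Q^2 = (Q^1)² = [[2,1],[1,1]]
Q^5 = (Q^2)²·Q = [[8,5],[5,3]]
Q^11 = (Q^5)²·Q = [[50,89],[89,55]]
Q^23 = (Q^11)²·Q = [[26,81],[81,39]]
Q^46 = (Q^23)² = [[93,1],[1,92]]
Q^93 = (Q^46)²·Q = [[93,2],[2,91]]
Q^186 = (Q^93)² = [[5,86],[86,13]]
F_186 mod 94 = Q^186[0][1] = 86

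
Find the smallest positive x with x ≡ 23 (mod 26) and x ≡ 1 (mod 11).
23

Using Chinese Remainder Theorem:
M = 26 × 11 = 286
M1 = 11, M2 = 26
y1 = 11^(-1) mod 26 = 19
y2 = 26^(-1) mod 11 = 3
x = (23×11×19 + 1×26×3) mod 286 = 23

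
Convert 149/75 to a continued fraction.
[1; 1, 74]

Euclidean algorithm steps:
149 = 1 × 75 + 74
75 = 1 × 74 + 1
74 = 74 × 1 + 0
Continued fraction: [1; 1, 74]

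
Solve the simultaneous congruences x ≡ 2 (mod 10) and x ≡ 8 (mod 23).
192

Using Chinese Remainder Theorem:
M = 10 × 23 = 230
M1 = 23, M2 = 10
y1 = 23^(-1) mod 10 = 7
y2 = 10^(-1) mod 23 = 7
x = (2×23×7 + 8×10×7) mod 230 = 192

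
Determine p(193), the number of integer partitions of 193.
2168627105469

p(n) counts ways to write n as a sum of positive integers (order ignored).
Euler's pentagonal recurrence: p(k) = p(k-1) + p(k-2) - p(k-5) - p(k-7) + p(k-12) + p(k-15) - ... (offsets j(3j∓1)/2, signs ++--, p(0)=1, p(<0)=0).
DP table for k = 0..192: p(0)=1, p(1)=1, p(2)=2, p(3)=3, p(4)=5, p(5)=7, p(6)=11, p(7)=15, p(8)=22, p(9)=30, p(10)=42, p(11)=56, p(12)=77, p(13)=101, p(14)=135, p(15)=176, p(16)=231, p(17)=297, p(18)=385, p(19)=490, p(20)=627, p(21)=792, p(22)=1002, p(23)=1255, p(24)=1575, p(25)=1958, p(26)=2436, p(27)=3010, p(28)=3718, p(29)=4565, p(30)=5604, p(31)=6842, p(32)=8349, p(33)=10143, p(34)=12310, p(35)=14883, p(36)=17977, p(37)=21637, p(38)=26015, p(39)=31185, p(40)=37338, p(41)=44583, p(42)=53174, p(43)=63261, p(44)=75175, p(45)=89134, p(46)=105558, p(47)=124754, p(48)=147273, p(49)=173525, p(50)=204226, p(51)=239943, p(52)=281589, p(53)=329931, p(54)=386155, p(55)=451276, p(56)=526823, p(57)=614154, p(58)=715220, p(59)=831820, p(60)=966467, p(61)=1121505, p(62)=1300156, p(63)=1505499, p(64)=1741630, p(65)=2012558, p(66)=2323520, p(67)=2679689, p(68)=3087735, p(69)=3554345, p(70)=4087968, p(71)=4697205, p(72)=5392783, p(73)=6185689, p(74)=7089500, p(75)=8118264, p(76)=9289091, p(77)=10619863, p(78)=12132164, p(79)=13848650, p(80)=15796476, p(81)=18004327, p(82)=20506255, p(83)=23338469, p(84)=26543660, p(85)=30167357, p(86)=34262962, p(87)=38887673, p(88)=44108109, p(89)=49995925, p(90)=56634173, p(91)=64112359, p(92)=72533807, p(93)=82010177, p(94)=92669720, p(95)=104651419, p(96)=118114304, p(97)=133230930, p(98)=150198136, p(99)=169229875, p(100)=190569292, p(101)=214481126, p(102)=241265379, p(103)=271248950, p(104)=304801365, p(105)=342325709, p(106)=384276336, p(107)=431149389, p(108)=483502844, p(109)=541946240, p(110)=607163746, p(111)=679903203, p(112)=761002156, p(113)=851376628, p(114)=952050665, p(115)=1064144451, p(116)=1188908248, p(117)=1327710076, p(118)=1482074143, p(119)=1653668665, p(120)=1844349560, p(121)=2056148051, p(122)=2291320912, p(123)=2552338241, p(124)=2841940500, p(125)=3163127352, p(126)=3519222692, p(127)=3913864295, p(128)=4351078600, p(129)=4835271870, p(130)=5371315400, p(131)=5964539504, p(132)=6620830889, p(133)=7346629512, p(134)=8149040695, p(135)=9035836076, p(136)=10015581680, p(137)=11097645016, p(138)=12292341831, p(139)=13610949895, p(140)=15065878135, p(141)=16670689208, p(142)=18440293320, p(143)=20390982757, p(144)=22540654445, p(145)=24908858009, p(146)=27517052599, p(147)=30388671978, p(148)=33549419497, p(149)=37027355200, p(150)=40853235313, p(151)=45060624582, p(152)=49686288421, p(153)=54770336324, p(154)=60356673280, p(155)=66493182097, p(156)=73232243759, p(157)=80630964769, p(158)=88751778802, p(159)=97662728555, p(160)=107438159466, p(161)=118159068427, p(162)=129913904637, p(163)=142798995930, p(164)=156919475295, p(165)=172389800255, p(166)=189334822579, p(167)=207890420102, p(168)=228204732751, p(169)=250438925115, p(170)=274768617130, p(171)=301384802048, p(172)=330495499613, p(173)=362326859895, p(174)=397125074750, p(175)=435157697830, p(176)=476715857290, p(177)=522115831195, p(178)=571701605655, p(179)=625846753120, p(180)=684957390936, p(181)=749474411781, p(182)=819876908323, p(183)=896684817527, p(184)=980462880430, p(185)=1071823774337, p(186)=1171432692373, p(187)=1280011042268, p(188)=1398341745571, p(189)=1527273599625, p(190)=1667727404093, p(191)=1820701100652, p(192)=1987276856363.
Final step: p(193) = p(192) + p(191) - p(188) - p(186) + p(181) + p(178) - p(171) - p(167) + p(158) + p(153) - p(142) - p(136) + p(123) + p(116) - p(101) - p(93) + p(76) + p(67) - p(48) - p(38) + p(17) + p(6)
= 1987276856363 + 1820701100652 - 1398341745571 - 1171432692373 + 749474411781 + 571701605655 - 301384802048 - 207890420102 + 88751778802 + 54770336324 - 18440293320 - 10015581680 + 2552338241 + 1188908248 - 214481126 - 82010177 + 9289091 + 2679689 - 147273 - 26015 + 297 + 11
= 2168627105469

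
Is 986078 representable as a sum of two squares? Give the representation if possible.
Not possible

Factorization: 986078 = 2 × 79^3
By Fermat: n is sum of two squares iff every prime p ≡ 3 (mod 4) appears to even power.
Prime(s) ≡ 3 (mod 4) with odd exponent: [(79, 3)]
Therefore 986078 cannot be expressed as a² + b².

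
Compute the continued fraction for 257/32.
[8; 32]

Euclidean algorithm steps:
257 = 8 × 32 + 1
32 = 32 × 1 + 0
Continued fraction: [8; 32]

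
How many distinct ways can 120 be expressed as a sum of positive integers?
1844349560

p(n) counts ways to write n as a sum of positive integers (order ignored).
Euler's pentagonal recurrence: p(k) = p(k-1) + p(k-2) - p(k-5) - p(k-7) + p(k-12) + p(k-15) - ... (offsets j(3j∓1)/2, signs ++--, p(0)=1, p(<0)=0).
DP table for k = 0..119: p(0)=1, p(1)=1, p(2)=2, p(3)=3, p(4)=5, p(5)=7, p(6)=11, p(7)=15, p(8)=22, p(9)=30, p(10)=42, p(11)=56, p(12)=77, p(13)=101, p(14)=135, p(15)=176, p(16)=231, p(17)=297, p(18)=385, p(19)=490, p(20)=627, p(21)=792, p(22)=1002, p(23)=1255, p(24)=1575, p(25)=1958, p(26)=2436, p(27)=3010, p(28)=3718, p(29)=4565, p(30)=5604, p(31)=6842, p(32)=8349, p(33)=10143, p(34)=12310, p(35)=14883, p(36)=17977, p(37)=21637, p(38)=26015, p(39)=31185, p(40)=37338, p(41)=44583, p(42)=53174, p(43)=63261, p(44)=75175, p(45)=89134, p(46)=105558, p(47)=124754, p(48)=147273, p(49)=173525, p(50)=204226, p(51)=239943, p(52)=281589, p(53)=329931, p(54)=386155, p(55)=451276, p(56)=526823, p(57)=614154, p(58)=715220, p(59)=831820, p(60)=966467, p(61)=1121505, p(62)=1300156, p(63)=1505499, p(64)=1741630, p(65)=2012558, p(66)=2323520, p(67)=2679689, p(68)=3087735, p(69)=3554345, p(70)=4087968, p(71)=4697205, p(72)=5392783, p(73)=6185689, p(74)=7089500, p(75)=8118264, p(76)=9289091, p(77)=10619863, p(78)=12132164, p(79)=13848650, p(80)=15796476, p(81)=18004327, p(82)=20506255, p(83)=23338469, p(84)=26543660, p(85)=30167357, p(86)=34262962, p(87)=38887673, p(88)=44108109, p(89)=49995925, p(90)=56634173, p(91)=64112359, p(92)=72533807, p(93)=82010177, p(94)=92669720, p(95)=104651419, p(96)=118114304, p(97)=133230930, p(98)=150198136, p(99)=169229875, p(100)=190569292, p(101)=214481126, p(102)=241265379, p(103)=271248950, p(104)=304801365, p(105)=342325709, p(106)=384276336, p(107)=431149389, p(108)=483502844, p(109)=541946240, p(110)=607163746, p(111)=679903203, p(112)=761002156, p(113)=851376628, p(114)=952050665, p(115)=1064144451, p(116)=1188908248, p(117)=1327710076, p(118)=1482074143, p(119)=1653668665.
Final step: p(120) = p(119) + p(118) - p(115) - p(113) + p(108) + p(105) - p(98) - p(94) + p(85) + p(80) - p(69) - p(63) + p(50) + p(43) - p(28) - p(20) + p(3)
= 1653668665 + 1482074143 - 1064144451 - 851376628 + 483502844 + 342325709 - 150198136 - 92669720 + 30167357 + 15796476 - 3554345 - 1505499 + 204226 + 63261 - 3718 - 627 + 3
= 1844349560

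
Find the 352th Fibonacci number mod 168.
147

Matrix identity: Q^n = [[F_(n+1), F_n], [F_n, F_(n-1)]] with Q = [[1,1],[1,0]].
n = 352 = 101100000₂. Square-and-multiply, entries mod 168:
Q^1 = [[1,1],[1,0]]
Q^2 = (Q^1)² = [[2,1],[1,1]]
Q^5 = (Q^2)²·Q = [[8,5],[5,3]]
Q^11 = (Q^5)²·Q = [[144,89],[89,55]]
Q^22 = (Q^11)² = [[97,71],[71,26]]
Q^44 = (Q^22)² = [[2,165],[165,5]]
Q^88 = (Q^44)² = [[13,147],[147,34]]
Q^176 = (Q^88)² = [[106,21],[21,85]]
Q^352 = (Q^176)² = [[85,147],[147,106]]
F_352 mod 168 = Q^352[0][1] = 147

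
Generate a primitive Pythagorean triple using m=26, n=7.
(627, 364, 725)

Euclid's formula: a = m² - n², b = 2mn, c = m² + n²
m = 26, n = 7
a = 26² - 7² = 676 - 49 = 627
b = 2 × 26 × 7 = 364
c = 26² + 7² = 676 + 49 = 725
Verification: 627² + 364² = 393129 + 132496 = 525625 = 725² ✓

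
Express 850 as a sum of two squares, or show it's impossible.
3² + 29² (a=3, b=29)

Factorization: 850 = 2 × 5^2 × 17
By Fermat: n is sum of two squares iff every prime p ≡ 3 (mod 4) appears to even power.
All primes ≡ 3 (mod 4) appear to even power.
Search a = 0, 1, 2, … for 850 - a² a perfect square: first hit at a = 3: 850 - 9 = 841 = 29².
850 = 3² + 29² = 9 + 841 ✓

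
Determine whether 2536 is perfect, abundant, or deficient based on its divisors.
deficient

Proper divisors of 2536: sum = 1 + 2 + 4 + 8 + 317 + 634 + 1268 = 2234
Since 2234 < 2536, 2536 is deficient.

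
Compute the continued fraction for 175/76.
[2; 3, 3, 3, 2]

Euclidean algorithm steps:
175 = 2 × 76 + 23
76 = 3 × 23 + 7
23 = 3 × 7 + 2
7 = 3 × 2 + 1
2 = 2 × 1 + 0
Continued fraction: [2; 3, 3, 3, 2]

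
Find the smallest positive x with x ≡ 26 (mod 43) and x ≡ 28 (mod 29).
1101

Using Chinese Remainder Theorem:
M = 43 × 29 = 1247
M1 = 29, M2 = 43
y1 = 29^(-1) mod 43 = 3
y2 = 43^(-1) mod 29 = 27
x = (26×29×3 + 28×43×27) mod 1247 = 1101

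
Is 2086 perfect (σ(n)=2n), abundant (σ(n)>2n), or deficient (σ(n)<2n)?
deficient

Proper divisors of 2086: sum = 1 + 2 + 7 + 14 + 149 + 298 + 1043 = 1514
Since 1514 < 2086, 2086 is deficient.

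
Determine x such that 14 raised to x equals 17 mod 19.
4

Baby-step giant-step with step n = ⌈√19⌉ = 5.
Baby steps 14^j mod 19 (j:value) for j=0..4: 0:1, 1:14, 2:6, 3:8, 4:17.
h = 17 is already in the table at j=4, so x = 4.
Check: 14^4 ≡ 17 (mod 19).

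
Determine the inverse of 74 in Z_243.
23

gcd(74, 243) = 1, so the inverse exists.
Extended Euclidean algorithm on (243, 74):
243 = 3 × 74 + 21  ⟹  21 = (1)·243 + (-3)·74
74 = 3 × 21 + 11  ⟹  11 = (-3)·243 + (10)·74
21 = 1 × 11 + 10  ⟹  10 = (4)·243 + (-13)·74
11 = 1 × 10 + 1  ⟹  1 = (-7)·243 + (23)·74
So (23)·74 ≡ 1 (mod 243), i.e. 74^(-1) ≡ 23 (mod 243).
Check: 74 × 23 = 1702 ≡ 1 (mod 243)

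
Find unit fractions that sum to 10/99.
1/10 + 1/990

Greedy algorithm:
10/99: ceiling(99/10) = 10, use 1/10
1/990: ceiling(990/1) = 990, use 1/990
Result: 10/99 = 1/10 + 1/990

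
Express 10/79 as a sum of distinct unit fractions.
1/8 + 1/632

Greedy algorithm:
10/79: ceiling(79/10) = 8, use 1/8
1/632: ceiling(632/1) = 632, use 1/632
Result: 10/79 = 1/8 + 1/632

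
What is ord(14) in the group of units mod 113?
28

113 is prime, so ord(14) divides φ(113) = 112.
Divisors of 112: 1, 2, 4, 7, 8, 14, 16, 28, 56, 112.
Repeated squaring: 14^1 ≡ 14, 14^2 ≡ 83, 14^4 ≡ 109, 14^8 ≡ 16, 14^16 ≡ 30, 14^32 ≡ 109, 14^64 ≡ 16 (mod 113).
Test 14^d mod 113 for each divisor d in increasing order:
14^1 ≡ 14
14^2 ≡ 83
14^4 ≡ 109
14^7 = 14^4·14^2·14^1 ≡ 98
14^8 ≡ 16
14^14 = 14^8·14^4·14^2 ≡ 112
14^16 ≡ 30
14^28 = 14^16·14^8·14^4 ≡ 1  ← first divisor giving 1
The order is 28.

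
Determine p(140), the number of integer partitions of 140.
15065878135

p(n) counts ways to write n as a sum of positive integers (order ignored).
Euler's pentagonal recurrence: p(k) = p(k-1) + p(k-2) - p(k-5) - p(k-7) + p(k-12) + p(k-15) - ... (offsets j(3j∓1)/2, signs ++--, p(0)=1, p(<0)=0).
DP table for k = 0..139: p(0)=1, p(1)=1, p(2)=2, p(3)=3, p(4)=5, p(5)=7, p(6)=11, p(7)=15, p(8)=22, p(9)=30, p(10)=42, p(11)=56, p(12)=77, p(13)=101, p(14)=135, p(15)=176, p(16)=231, p(17)=297, p(18)=385, p(19)=490, p(20)=627, p(21)=792, p(22)=1002, p(23)=1255, p(24)=1575, p(25)=1958, p(26)=2436, p(27)=3010, p(28)=3718, p(29)=4565, p(30)=5604, p(31)=6842, p(32)=8349, p(33)=10143, p(34)=12310, p(35)=14883, p(36)=17977, p(37)=21637, p(38)=26015, p(39)=31185, p(40)=37338, p(41)=44583, p(42)=53174, p(43)=63261, p(44)=75175, p(45)=89134, p(46)=105558, p(47)=124754, p(48)=147273, p(49)=173525, p(50)=204226, p(51)=239943, p(52)=281589, p(53)=329931, p(54)=386155, p(55)=451276, p(56)=526823, p(57)=614154, p(58)=715220, p(59)=831820, p(60)=966467, p(61)=1121505, p(62)=1300156, p(63)=1505499, p(64)=1741630, p(65)=2012558, p(66)=2323520, p(67)=2679689, p(68)=3087735, p(69)=3554345, p(70)=4087968, p(71)=4697205, p(72)=5392783, p(73)=6185689, p(74)=7089500, p(75)=8118264, p(76)=9289091, p(77)=10619863, p(78)=12132164, p(79)=13848650, p(80)=15796476, p(81)=18004327, p(82)=20506255, p(83)=23338469, p(84)=26543660, p(85)=30167357, p(86)=34262962, p(87)=38887673, p(88)=44108109, p(89)=49995925, p(90)=56634173, p(91)=64112359, p(92)=72533807, p(93)=82010177, p(94)=92669720, p(95)=104651419, p(96)=118114304, p(97)=133230930, p(98)=150198136, p(99)=169229875, p(100)=190569292, p(101)=214481126, p(102)=241265379, p(103)=271248950, p(104)=304801365, p(105)=342325709, p(106)=384276336, p(107)=431149389, p(108)=483502844, p(109)=541946240, p(110)=607163746, p(111)=679903203, p(112)=761002156, p(113)=851376628, p(114)=952050665, p(115)=1064144451, p(116)=1188908248, p(117)=1327710076, p(118)=1482074143, p(119)=1653668665, p(120)=1844349560, p(121)=2056148051, p(122)=2291320912, p(123)=2552338241, p(124)=2841940500, p(125)=3163127352, p(126)=3519222692, p(127)=3913864295, p(128)=4351078600, p(129)=4835271870, p(130)=5371315400, p(131)=5964539504, p(132)=6620830889, p(133)=7346629512, p(134)=8149040695, p(135)=9035836076, p(136)=10015581680, p(137)=11097645016, p(138)=12292341831, p(139)=13610949895.
Final step: p(140) = p(139) + p(138) - p(135) - p(133) + p(128) + p(125) - p(118) - p(114) + p(105) + p(100) - p(89) - p(83) + p(70) + p(63) - p(48) - p(40) + p(23) + p(14)
= 13610949895 + 12292341831 - 9035836076 - 7346629512 + 4351078600 + 3163127352 - 1482074143 - 952050665 + 342325709 + 190569292 - 49995925 - 23338469 + 4087968 + 1505499 - 147273 - 37338 + 1255 + 135
= 15065878135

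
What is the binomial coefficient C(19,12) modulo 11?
8

Using Lucas' theorem:
Write n=19 and k=12 in base 11:
n in base 11: [1, 8]
k in base 11: [1, 1]
C(19,12) mod 11 = ∏ C(n_i, k_i) mod 11
Digit binomials (mod 11): C(1,1) = 1; C(8,1) = 8
Product: 1 × 8 = 8 ≡ 8 (mod 11)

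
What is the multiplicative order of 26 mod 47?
46

47 is prime, so ord(26) divides φ(47) = 46.
Divisors of 46: 1, 2, 23, 46.
Repeated squaring: 26^1 ≡ 26, 26^2 ≡ 18, 26^4 ≡ 42, 26^8 ≡ 25, 26^16 ≡ 14, 26^32 ≡ 8 (mod 47).
Test 26^d mod 47 for each divisor d in increasing order:
26^1 ≡ 26
26^2 ≡ 18
26^23 = 26^16·26^4·26^2·26^1 ≡ 46
26^46 = 26^32·26^8·26^4·26^2 ≡ 1  ← first divisor giving 1
The order is 46.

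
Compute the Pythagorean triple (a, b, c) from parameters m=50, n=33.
(1411, 3300, 3589)

Euclid's formula: a = m² - n², b = 2mn, c = m² + n²
m = 50, n = 33
a = 50² - 33² = 2500 - 1089 = 1411
b = 2 × 50 × 33 = 3300
c = 50² + 33² = 2500 + 1089 = 3589
Verification: 1411² + 3300² = 1990921 + 10890000 = 12880921 = 3589² ✓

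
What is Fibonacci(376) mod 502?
47

Matrix identity: Q^n = [[F_(n+1), F_n], [F_n, F_(n-1)]] with Q = [[1,1],[1,0]].
n = 376 = 101111000₂. Square-and-multiply, entries mod 502:
Q^1 = [[1,1],[1,0]]
Q^2 = (Q^1)² = [[2,1],[1,1]]
Q^5 = (Q^2)²·Q = [[8,5],[5,3]]
Q^11 = (Q^5)²·Q = [[144,89],[89,55]]
Q^23 = (Q^11)²·Q = [[184,43],[43,141]]
Q^47 = (Q^23)²·Q = [[484,63],[63,421]]
Q^94 = (Q^47)² = [[277,289],[289,490]]
Q^188 = (Q^94)² = [[112,281],[281,333]]
Q^376 = (Q^188)² = [[141,47],[47,94]]
F_376 mod 502 = Q^376[0][1] = 47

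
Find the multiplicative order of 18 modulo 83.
82

83 is prime, so ord(18) divides φ(83) = 82.
Divisors of 82: 1, 2, 41, 82.
Repeated squaring: 18^1 ≡ 18, 18^2 ≡ 75, 18^4 ≡ 64, 18^8 ≡ 29, 18^16 ≡ 11, 18^32 ≡ 38, 18^64 ≡ 33 (mod 83).
Test 18^d mod 83 for each divisor d in increasing order:
18^1 ≡ 18
18^2 ≡ 75
18^41 = 18^32·18^8·18^1 ≡ 82
18^82 = 18^64·18^16·18^2 ≡ 1  ← first divisor giving 1
The order is 82.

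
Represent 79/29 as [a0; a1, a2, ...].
[2; 1, 2, 1, 1, 1, 2]

Euclidean algorithm steps:
79 = 2 × 29 + 21
29 = 1 × 21 + 8
21 = 2 × 8 + 5
8 = 1 × 5 + 3
5 = 1 × 3 + 2
3 = 1 × 2 + 1
2 = 2 × 1 + 0
Continued fraction: [2; 1, 2, 1, 1, 1, 2]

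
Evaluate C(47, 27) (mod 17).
11

Using Lucas' theorem:
Write n=47 and k=27 in base 17:
n in base 17: [2, 13]
k in base 17: [1, 10]
C(47,27) mod 17 = ∏ C(n_i, k_i) mod 17
Digit binomials (mod 17): C(2,1) = 2; C(13,10) = 286 ≡ 14
Product: 2 × 14 = 28 ≡ 11 (mod 17)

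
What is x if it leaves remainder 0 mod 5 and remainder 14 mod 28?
70

Using Chinese Remainder Theorem:
M = 5 × 28 = 140
M1 = 28, M2 = 5
y1 = 28^(-1) mod 5 = 2
y2 = 5^(-1) mod 28 = 17
x = (0×28×2 + 14×5×17) mod 140 = 70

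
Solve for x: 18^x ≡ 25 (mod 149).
68

Baby-step giant-step with step n = ⌈√149⌉ = 13.
Baby steps 18^j mod 149 (j:value) for j=0..12: 0:1, 1:18, 2:26, 3:21, 4:80, 5:99, 6:143, 7:41, 8:142, 9:23, 10:116, 11:2, 12:36.
Giant-step multiplier: 18^(-13) ≡ 18^(148-13) = 18^135 ≡ 43 (mod 149).
Giant steps γ_i = 25·43^i mod 149: γ_0=25, γ_1=32, γ_2=35, γ_3=15, γ_4=49, γ_5=21 (in table at j=3).
x = i·n + j = 5·13 + 3 = 68.
Check: 18^68 ≡ 25 (mod 149).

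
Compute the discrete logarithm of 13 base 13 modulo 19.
1

Baby-step giant-step with step n = ⌈√19⌉ = 5.
Baby steps 13^j mod 19 (j:value) for j=0..4: 0:1, 1:13, 2:17, 3:12, 4:4.
h = 13 is already in the table at j=1, so x = 1.
Check: 13^1 ≡ 13 (mod 19).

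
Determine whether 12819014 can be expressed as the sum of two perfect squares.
Not possible

Factorization: 12819014 = 2 × 13 × 79^3
By Fermat: n is sum of two squares iff every prime p ≡ 3 (mod 4) appears to even power.
Prime(s) ≡ 3 (mod 4) with odd exponent: [(79, 3)]
Therefore 12819014 cannot be expressed as a² + b².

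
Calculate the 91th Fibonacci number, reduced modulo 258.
131

Matrix identity: Q^n = [[F_(n+1), F_n], [F_n, F_(n-1)]] with Q = [[1,1],[1,0]].
n = 91 = 1011011₂. Square-and-multiply, entries mod 258:
Q^1 = [[1,1],[1,0]]
Q^2 = (Q^1)² = [[2,1],[1,1]]
Q^5 = (Q^2)²·Q = [[8,5],[5,3]]
Q^11 = (Q^5)²·Q = [[144,89],[89,55]]
Q^22 = (Q^11)² = [[19,167],[167,110]]
Q^45 = (Q^22)²·Q = [[257,128],[128,129]]
Q^91 = (Q^45)²·Q = [[3,131],[131,130]]
F_91 mod 258 = Q^91[0][1] = 131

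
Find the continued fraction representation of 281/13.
[21; 1, 1, 1, 1, 2]

Euclidean algorithm steps:
281 = 21 × 13 + 8
13 = 1 × 8 + 5
8 = 1 × 5 + 3
5 = 1 × 3 + 2
3 = 1 × 2 + 1
2 = 2 × 1 + 0
Continued fraction: [21; 1, 1, 1, 1, 2]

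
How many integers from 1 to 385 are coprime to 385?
240

385 = 5 × 7 × 11
φ(n) = n × ∏(1 - 1/p) for each prime p dividing n
φ(385) = 385 × (1 - 1/5) × (1 - 1/7) × (1 - 1/11) = 240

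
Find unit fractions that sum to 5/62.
1/13 + 1/269 + 1/216814

Greedy algorithm:
5/62: ceiling(62/5) = 13, use 1/13
3/806: ceiling(806/3) = 269, use 1/269
1/216814: ceiling(216814/1) = 216814, use 1/216814
Result: 5/62 = 1/13 + 1/269 + 1/216814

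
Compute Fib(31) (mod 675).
319

Matrix identity: Q^n = [[F_(n+1), F_n], [F_n, F_(n-1)]] with Q = [[1,1],[1,0]].
n = 31 = 11111₂. Square-and-multiply, entries mod 675:
Q^1 = [[1,1],[1,0]]
Q^3 = (Q^1)²·Q = [[3,2],[2,1]]
Q^7 = (Q^3)²·Q = [[21,13],[13,8]]
Q^15 = (Q^7)²·Q = [[312,610],[610,377]]
Q^31 = (Q^15)²·Q = [[84,319],[319,440]]
F_31 mod 675 = Q^31[0][1] = 319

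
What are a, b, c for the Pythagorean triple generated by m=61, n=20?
(3321, 2440, 4121)

Euclid's formula: a = m² - n², b = 2mn, c = m² + n²
m = 61, n = 20
a = 61² - 20² = 3721 - 400 = 3321
b = 2 × 61 × 20 = 2440
c = 61² + 20² = 3721 + 400 = 4121
Verification: 3321² + 2440² = 11029041 + 5953600 = 16982641 = 4121² ✓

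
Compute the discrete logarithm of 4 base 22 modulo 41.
28

Baby-step giant-step with step n = ⌈√41⌉ = 7.
Baby steps 22^j mod 41 (j:value) for j=0..6: 0:1, 1:22, 2:33, 3:29, 4:23, 5:14, 6:21.
Giant-step multiplier: 22^(-7) ≡ 22^(40-7) = 22^33 ≡ 15 (mod 41).
Giant steps γ_i = 4·15^i mod 41: γ_0=4, γ_1=19, γ_2=39, γ_3=11, γ_4=1 (in table at j=0).
x = i·n + j = 4·7 + 0 = 28.
Check: 22^28 ≡ 4 (mod 41).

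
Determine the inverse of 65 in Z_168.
137

gcd(65, 168) = 1, so the inverse exists.
Extended Euclidean algorithm on (168, 65):
168 = 2 × 65 + 38  ⟹  38 = (1)·168 + (-2)·65
65 = 1 × 38 + 27  ⟹  27 = (-1)·168 + (3)·65
38 = 1 × 27 + 11  ⟹  11 = (2)·168 + (-5)·65
27 = 2 × 11 + 5  ⟹  5 = (-5)·168 + (13)·65
11 = 2 × 5 + 1  ⟹  1 = (12)·168 + (-31)·65
So (-31)·65 ≡ 1 (mod 168), i.e. 65^(-1) ≡ -31 ≡ 137 (mod 168).
Check: 65 × 137 = 8905 ≡ 1 (mod 168)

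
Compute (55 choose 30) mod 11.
0

Using Lucas' theorem:
Write n=55 and k=30 in base 11:
n in base 11: [5, 0]
k in base 11: [2, 8]
C(55,30) mod 11 = ∏ C(n_i, k_i) mod 11
Digit binomials (mod 11): C(5,2) = 10; C(0,8) = 0 (k_i > n_i)
Product: 10 × 0 = 0 ≡ 0 (mod 11)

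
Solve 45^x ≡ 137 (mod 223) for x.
85

Baby-step giant-step with step n = ⌈√223⌉ = 15.
Baby steps 45^j mod 223 (j:value) for j=0..14: 0:1, 1:45, 2:18, 3:141, 4:101, 5:85, 6:34, 7:192, 8:166, 9:111, 10:89, 11:214, 12:41, 13:61, 14:69.
Giant-step multiplier: 45^(-15) ≡ 45^(222-15) = 45^207 ≡ 118 (mod 223).
Giant steps γ_i = 137·118^i mod 223: γ_0=137, γ_1=110, γ_2=46, γ_3=76, γ_4=48, γ_5=89 (in table at j=10).
x = i·n + j = 5·15 + 10 = 85.
Check: 45^85 ≡ 137 (mod 223).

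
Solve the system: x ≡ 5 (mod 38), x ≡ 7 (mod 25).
157

Using Chinese Remainder Theorem:
M = 38 × 25 = 950
M1 = 25, M2 = 38
y1 = 25^(-1) mod 38 = 35
y2 = 38^(-1) mod 25 = 2
x = (5×25×35 + 7×38×2) mod 950 = 157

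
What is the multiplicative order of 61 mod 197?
49

197 is prime, so ord(61) divides φ(197) = 196.
Divisors of 196: 1, 2, 4, 7, 14, 28, 49, 98, 196.
Repeated squaring: 61^1 ≡ 61, 61^2 ≡ 175, 61^4 ≡ 90, 61^8 ≡ 23, 61^16 ≡ 135, 61^32 ≡ 101, 61^64 ≡ 154, 61^128 ≡ 76 (mod 197).
Test 61^d mod 197 for each divisor d in increasing order:
61^1 ≡ 61
61^2 ≡ 175
61^4 ≡ 90
61^7 = 61^4·61^2·61^1 ≡ 178
61^14 = 61^8·61^4·61^2 ≡ 164
61^28 = 61^16·61^8·61^4 ≡ 104
61^49 = 61^32·61^16·61^1 ≡ 1  ← first divisor giving 1
The order is 49.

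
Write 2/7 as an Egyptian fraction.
1/4 + 1/28

Greedy algorithm:
2/7: ceiling(7/2) = 4, use 1/4
1/28: ceiling(28/1) = 28, use 1/28
Result: 2/7 = 1/4 + 1/28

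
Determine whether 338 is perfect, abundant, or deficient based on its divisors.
deficient

Proper divisors of 338: sum = 1 + 2 + 13 + 26 + 169 = 211
Since 211 < 338, 338 is deficient.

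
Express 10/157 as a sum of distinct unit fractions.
1/16 + 1/838 + 1/1052528

Greedy algorithm:
10/157: ceiling(157/10) = 16, use 1/16
3/2512: ceiling(2512/3) = 838, use 1/838
1/1052528: ceiling(1052528/1) = 1052528, use 1/1052528
Result: 10/157 = 1/16 + 1/838 + 1/1052528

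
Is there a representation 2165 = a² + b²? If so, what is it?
7² + 46² (a=7, b=46)

Factorization: 2165 = 5 × 433
By Fermat: n is sum of two squares iff every prime p ≡ 3 (mod 4) appears to even power.
All primes ≡ 3 (mod 4) appear to even power.
Search a = 0, 1, 2, … for 2165 - a² a perfect square: first hit at a = 7: 2165 - 49 = 2116 = 46².
2165 = 7² + 46² = 49 + 2116 ✓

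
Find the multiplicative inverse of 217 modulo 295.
208

gcd(217, 295) = 1, so the inverse exists.
Extended Euclidean algorithm on (295, 217):
295 = 1 × 217 + 78  ⟹  78 = (1)·295 + (-1)·217
217 = 2 × 78 + 61  ⟹  61 = (-2)·295 + (3)·217
78 = 1 × 61 + 17  ⟹  17 = (3)·295 + (-4)·217
61 = 3 × 17 + 10  ⟹  10 = (-11)·295 + (15)·217
17 = 1 × 10 + 7  ⟹  7 = (14)·295 + (-19)·217
10 = 1 × 7 + 3  ⟹  3 = (-25)·295 + (34)·217
7 = 2 × 3 + 1  ⟹  1 = (64)·295 + (-87)·217
So (-87)·217 ≡ 1 (mod 295), i.e. 217^(-1) ≡ -87 ≡ 208 (mod 295).
Check: 217 × 208 = 45136 ≡ 1 (mod 295)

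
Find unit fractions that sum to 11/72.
1/7 + 1/101 + 1/50904

Greedy algorithm:
11/72: ceiling(72/11) = 7, use 1/7
5/504: ceiling(504/5) = 101, use 1/101
1/50904: ceiling(50904/1) = 50904, use 1/50904
Result: 11/72 = 1/7 + 1/101 + 1/50904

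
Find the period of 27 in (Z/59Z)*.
29

59 is prime, so ord(27) divides φ(59) = 58.
Divisors of 58: 1, 2, 29, 58.
Repeated squaring: 27^1 ≡ 27, 27^2 ≡ 21, 27^4 ≡ 28, 27^8 ≡ 17, 27^16 ≡ 53, 27^32 ≡ 36 (mod 59).
Test 27^d mod 59 for each divisor d in increasing order:
27^1 ≡ 27
27^2 ≡ 21
27^29 = 27^16·27^8·27^4·27^1 ≡ 1  ← first divisor giving 1
The order is 29.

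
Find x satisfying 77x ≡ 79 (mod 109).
x ≡ 35 (mod 109)

gcd(77, 109) = 1, which divides 79, so solutions exist.
Find 77^(-1) mod 109 by the extended Euclidean algorithm:
109 = 1 × 77 + 32  ⟹  32 = (1)·109 + (-1)·77
77 = 2 × 32 + 13  ⟹  13 = (-2)·109 + (3)·77
32 = 2 × 13 + 6  ⟹  6 = (5)·109 + (-7)·77
13 = 2 × 6 + 1  ⟹  1 = (-12)·109 + (17)·77
So (17)·77 ≡ 1 (mod 109), i.e. 77^(-1) ≡ 17 (mod 109).
x ≡ 17 × 79 = 1343 ≡ 35 (mod 109).
Check: 77 × 35 = 2695 ≡ 79 (mod 109).
Unique solution: x ≡ 35 (mod 109)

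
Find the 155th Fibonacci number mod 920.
825

Matrix identity: Q^n = [[F_(n+1), F_n], [F_n, F_(n-1)]] with Q = [[1,1],[1,0]].
n = 155 = 10011011₂. Square-and-multiply, entries mod 920:
Q^1 = [[1,1],[1,0]]
Q^2 = (Q^1)² = [[2,1],[1,1]]
Q^4 = (Q^2)² = [[5,3],[3,2]]
Q^9 = (Q^4)²·Q = [[55,34],[34,21]]
Q^19 = (Q^9)²·Q = [[325,501],[501,744]]
Q^38 = (Q^19)² = [[586,129],[129,457]]
Q^77 = (Q^38)²·Q = [[544,317],[317,227]]
Q^155 = (Q^77)²·Q = [[512,825],[825,607]]
F_155 mod 920 = Q^155[0][1] = 825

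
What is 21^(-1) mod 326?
295

gcd(21, 326) = 1, so the inverse exists.
Extended Euclidean algorithm on (326, 21):
326 = 15 × 21 + 11  ⟹  11 = (1)·326 + (-15)·21
21 = 1 × 11 + 10  ⟹  10 = (-1)·326 + (16)·21
11 = 1 × 10 + 1  ⟹  1 = (2)·326 + (-31)·21
So (-31)·21 ≡ 1 (mod 326), i.e. 21^(-1) ≡ -31 ≡ 295 (mod 326).
Check: 21 × 295 = 6195 ≡ 1 (mod 326)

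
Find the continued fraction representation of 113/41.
[2; 1, 3, 10]

Euclidean algorithm steps:
113 = 2 × 41 + 31
41 = 1 × 31 + 10
31 = 3 × 10 + 1
10 = 10 × 1 + 0
Continued fraction: [2; 1, 3, 10]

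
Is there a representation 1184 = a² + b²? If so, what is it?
20² + 28² (a=20, b=28)

Factorization: 1184 = 2^5 × 37
By Fermat: n is sum of two squares iff every prime p ≡ 3 (mod 4) appears to even power.
All primes ≡ 3 (mod 4) appear to even power.
Search a = 0, 1, 2, … for 1184 - a² a perfect square: first hit at a = 20: 1184 - 400 = 784 = 28².
1184 = 20² + 28² = 400 + 784 ✓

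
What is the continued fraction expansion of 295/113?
[2; 1, 1, 1, 1, 3, 6]

Euclidean algorithm steps:
295 = 2 × 113 + 69
113 = 1 × 69 + 44
69 = 1 × 44 + 25
44 = 1 × 25 + 19
25 = 1 × 19 + 6
19 = 3 × 6 + 1
6 = 6 × 1 + 0
Continued fraction: [2; 1, 1, 1, 1, 3, 6]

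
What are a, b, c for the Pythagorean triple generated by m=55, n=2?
(3021, 220, 3029)

Euclid's formula: a = m² - n², b = 2mn, c = m² + n²
m = 55, n = 2
a = 55² - 2² = 3025 - 4 = 3021
b = 2 × 55 × 2 = 220
c = 55² + 2² = 3025 + 4 = 3029
Verification: 3021² + 220² = 9126441 + 48400 = 9174841 = 3029² ✓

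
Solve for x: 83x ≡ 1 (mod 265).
182

gcd(83, 265) = 1, so the inverse exists.
Extended Euclidean algorithm on (265, 83):
265 = 3 × 83 + 16  ⟹  16 = (1)·265 + (-3)·83
83 = 5 × 16 + 3  ⟹  3 = (-5)·265 + (16)·83
16 = 5 × 3 + 1  ⟹  1 = (26)·265 + (-83)·83
So (-83)·83 ≡ 1 (mod 265), i.e. 83^(-1) ≡ -83 ≡ 182 (mod 265).
Check: 83 × 182 = 15106 ≡ 1 (mod 265)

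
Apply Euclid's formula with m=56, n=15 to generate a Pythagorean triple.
(2911, 1680, 3361)

Euclid's formula: a = m² - n², b = 2mn, c = m² + n²
m = 56, n = 15
a = 56² - 15² = 3136 - 225 = 2911
b = 2 × 56 × 15 = 1680
c = 56² + 15² = 3136 + 225 = 3361
Verification: 2911² + 1680² = 8473921 + 2822400 = 11296321 = 3361² ✓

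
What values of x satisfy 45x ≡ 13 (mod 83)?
x ≡ 63 (mod 83)

gcd(45, 83) = 1, which divides 13, so solutions exist.
Find 45^(-1) mod 83 by the extended Euclidean algorithm:
83 = 1 × 45 + 38  ⟹  38 = (1)·83 + (-1)·45
45 = 1 × 38 + 7  ⟹  7 = (-1)·83 + (2)·45
38 = 5 × 7 + 3  ⟹  3 = (6)·83 + (-11)·45
7 = 2 × 3 + 1  ⟹  1 = (-13)·83 + (24)·45
So (24)·45 ≡ 1 (mod 83), i.e. 45^(-1) ≡ 24 (mod 83).
x ≡ 24 × 13 = 312 ≡ 63 (mod 83).
Check: 45 × 63 = 2835 ≡ 13 (mod 83).
Unique solution: x ≡ 63 (mod 83)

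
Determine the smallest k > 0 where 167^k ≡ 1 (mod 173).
86

173 is prime, so ord(167) divides φ(173) = 172.
Divisors of 172: 1, 2, 4, 43, 86, 172.
Repeated squaring: 167^1 ≡ 167, 167^2 ≡ 36, 167^4 ≡ 85, 167^8 ≡ 132, 167^16 ≡ 124, 167^32 ≡ 152, 167^64 ≡ 95, 167^128 ≡ 29 (mod 173).
Test 167^d mod 173 for each divisor d in increasing order:
167^1 ≡ 167
167^2 ≡ 36
167^4 ≡ 85
167^43 = 167^32·167^8·167^2·167^1 ≡ 172
167^86 = 167^64·167^16·167^4·167^2 ≡ 1  ← first divisor giving 1
The order is 86.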